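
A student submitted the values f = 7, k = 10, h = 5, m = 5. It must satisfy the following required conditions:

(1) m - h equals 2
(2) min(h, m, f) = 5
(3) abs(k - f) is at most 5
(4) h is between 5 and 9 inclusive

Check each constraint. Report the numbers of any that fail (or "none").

The assignment fails constraint 1.

(1) m - h = 5 - 5 = 0, not 2 — fails.
(2) min(5, 5, 7) = 5 — holds.
(3) abs(10 - 7) = 3; 3 ≤ 5 — holds.
(4) h = 5 lies in [5, 9] — holds.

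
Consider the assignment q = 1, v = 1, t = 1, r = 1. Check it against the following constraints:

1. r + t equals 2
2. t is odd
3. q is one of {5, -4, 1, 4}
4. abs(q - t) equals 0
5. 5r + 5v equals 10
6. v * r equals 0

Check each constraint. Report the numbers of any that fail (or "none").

Constraint 6 does not hold.

1. r + t = 1 + 1 = 2 — holds.
2. t = 1 is odd — holds.
3. q = 1 is in {5, -4, 1, 4} — holds.
4. abs(1 - 1) = 0 — holds.
5. 5r + 5v = 5(1) + 5(1) = 10 — holds.
6. v * r = 1 * 1 = 1, not 0 — fails.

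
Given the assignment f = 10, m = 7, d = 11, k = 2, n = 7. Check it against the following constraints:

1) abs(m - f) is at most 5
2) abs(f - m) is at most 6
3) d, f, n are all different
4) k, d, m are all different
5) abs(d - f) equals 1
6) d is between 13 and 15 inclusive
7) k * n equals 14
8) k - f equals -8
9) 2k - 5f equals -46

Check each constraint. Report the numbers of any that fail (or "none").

1) abs(7 - 10) = 3; 3 ≤ 5 — OK.
2) abs(10 - 7) = 3; 3 ≤ 6 — OK.
3) values 11, 10, 7 are pairwise distinct — OK.
4) values 2, 11, 7 are pairwise distinct — OK.
5) abs(11 - 10) = 1 — OK.
6) d = 11 is outside [13, 15] — violated.
7) k * n = 2 * 7 = 14 — OK.
8) k - f = 2 - 10 = -8 — OK.
9) 2k - 5f = 2(2) - 5(10) = -46 — OK.

Constraint 6 does not hold.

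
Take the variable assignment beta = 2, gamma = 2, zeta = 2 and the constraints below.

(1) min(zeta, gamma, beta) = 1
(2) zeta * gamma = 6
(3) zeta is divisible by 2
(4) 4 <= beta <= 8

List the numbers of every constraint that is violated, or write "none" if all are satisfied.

Violated: 1, 2, 4.

(1) min(2, 2, 2) = 2, not 1 — violated.
(2) zeta * gamma = 2 * 2 = 4, not 6 — violated.
(3) 2 / 2 = 1, so 2 divides 2 — OK.
(4) beta = 2 is outside [4, 8] — violated.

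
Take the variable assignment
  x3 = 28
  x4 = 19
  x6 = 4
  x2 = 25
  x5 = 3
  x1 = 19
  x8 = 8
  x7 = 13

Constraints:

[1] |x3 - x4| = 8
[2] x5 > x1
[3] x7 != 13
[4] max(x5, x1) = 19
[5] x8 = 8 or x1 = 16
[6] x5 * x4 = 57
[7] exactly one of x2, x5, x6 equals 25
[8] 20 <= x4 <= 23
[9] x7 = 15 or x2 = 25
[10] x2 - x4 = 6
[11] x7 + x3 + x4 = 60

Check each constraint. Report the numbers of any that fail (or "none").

Constraints 1, 2, 3, 8 do not hold.

[1] |28 - 19| = 9, not 8  no
[2] x5 = 3, x1 = 19; 3 ≤ 19 (want >)  no
[3] x7 = 13, but 13 is required to differ  no
[4] max(3, 19) = 19  yes
[5] x8 = 8 = 8 (first disjunct)  yes
[6] x5 * x4 = 3 * 19 = 57  yes
[7] x2=25, x5=3, x6=4; 1 of them equals 25  yes
[8] x4 = 19 is outside [20, 23]  no
[9] x7 = 13 ≠ 15, but x2 = 25 = 25 (second disjunct)  yes
[10] x2 - x4 = 25 - 19 = 6  yes
[11] x7 + x3 + x4 = 13 + 28 + 19 = 60  yes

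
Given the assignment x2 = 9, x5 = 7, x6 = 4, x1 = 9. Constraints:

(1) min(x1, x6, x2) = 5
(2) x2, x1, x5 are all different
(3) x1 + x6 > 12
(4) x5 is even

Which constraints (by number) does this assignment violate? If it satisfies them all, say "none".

(1) min(9, 4, 9) = 4, not 5  FAIL
(2) x2 = x1 = 9, not all different  FAIL
(3) x1 + x6 = 9 + 4 = 13; 13 > 12  OK
(4) x5 = 7 is odd  FAIL

Violated: 1, 2, and 4.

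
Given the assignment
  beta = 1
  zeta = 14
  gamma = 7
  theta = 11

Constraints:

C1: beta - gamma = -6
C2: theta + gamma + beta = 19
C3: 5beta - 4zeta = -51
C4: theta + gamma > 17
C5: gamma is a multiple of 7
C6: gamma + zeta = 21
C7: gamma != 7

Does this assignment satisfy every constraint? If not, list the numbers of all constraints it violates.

No — constraint 7 is not satisfied.

C1: beta - gamma = 1 - 7 = -6  true
C2: theta + gamma + beta = 11 + 7 + 1 = 19  true
C3: 5beta - 4zeta = 5(1) - 4(14) = -51  true
C4: theta + gamma = 11 + 7 = 18; 18 > 17  true
C5: 7 / 7 = 1, so 7 divides 7  true
C6: gamma + zeta = 7 + 14 = 21  true
C7: gamma = 7, but 7 is required to differ  false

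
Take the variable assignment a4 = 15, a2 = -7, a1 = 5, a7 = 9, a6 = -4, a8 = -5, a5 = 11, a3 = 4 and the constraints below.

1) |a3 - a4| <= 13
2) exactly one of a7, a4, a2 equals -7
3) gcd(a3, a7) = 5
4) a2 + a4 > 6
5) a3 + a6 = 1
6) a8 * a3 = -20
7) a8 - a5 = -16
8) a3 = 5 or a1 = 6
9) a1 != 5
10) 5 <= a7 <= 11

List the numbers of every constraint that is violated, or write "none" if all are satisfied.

1) |4 - 15| = 11; 11 ≤ 13 — holds.
2) a7=9, a4=15, a2=-7; 1 of them equals -7 — holds.
3) gcd(4, 9) = 1, not 5 — fails.
4) a2 + a4 = -7 + 15 = 8; 8 > 6 — holds.
5) a3 + a6 = 4 + (-4) = 0, not 1 — fails.
6) a8 * a3 = -5 * 4 = -20 — holds.
7) a8 - a5 = -5 - 11 = -16 — holds.
8) a3 = 4 ≠ 5 and a1 = 5 ≠ 6; both disjuncts false — fails.
9) a1 = 5, but 5 is required to differ — fails.
10) a7 = 9 lies in [5, 11] — holds.

Violated: 3, 5, 8, and 9.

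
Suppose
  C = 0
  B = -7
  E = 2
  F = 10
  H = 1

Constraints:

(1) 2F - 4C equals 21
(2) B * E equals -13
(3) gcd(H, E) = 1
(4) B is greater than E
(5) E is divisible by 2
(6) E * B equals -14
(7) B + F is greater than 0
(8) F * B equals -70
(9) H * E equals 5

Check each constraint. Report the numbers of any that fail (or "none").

Constraints 1, 2, 4, and 9 are violated.

(1) 2F - 4C = 2(10) - 4(0) = 20, not 21 — violated.
(2) B * E = -7 * 2 = -14, not -13 — violated.
(3) gcd(1, 2) = 1 — satisfied.
(4) B = -7, E = 2; -7 ≤ 2 (want >) — violated.
(5) 2 / 2 = 1, so 2 divides 2 — satisfied.
(6) E * B = 2 * (-7) = -14 — satisfied.
(7) B + F = -7 + 10 = 3; 3 > 0 — satisfied.
(8) F * B = 10 * (-7) = -70 — satisfied.
(9) H * E = 1 * 2 = 2, not 5 — violated.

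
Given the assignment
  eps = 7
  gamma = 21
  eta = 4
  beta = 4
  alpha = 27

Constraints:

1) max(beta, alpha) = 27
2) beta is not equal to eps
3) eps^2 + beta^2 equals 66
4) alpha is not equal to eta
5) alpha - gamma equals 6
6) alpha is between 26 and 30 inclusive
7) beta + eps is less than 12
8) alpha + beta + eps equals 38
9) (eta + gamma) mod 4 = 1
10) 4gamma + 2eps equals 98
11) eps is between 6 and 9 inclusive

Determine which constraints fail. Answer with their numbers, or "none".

Violated: 3.

1) max(4, 27) = 27 — satisfied.
2) beta = 4, eps = 7; distinct — satisfied.
3) eps^2 + beta^2 = 7^2 + 4^2 = 49 + 16 = 65, not 66 — violated.
4) alpha = 27, eta = 4; distinct — satisfied.
5) alpha - gamma = 27 - 21 = 6 — satisfied.
6) alpha = 27 lies in [26, 30] — satisfied.
7) beta + eps = 4 + 7 = 11; 11 < 12 — satisfied.
8) alpha + beta + eps = 27 + 4 + 7 = 38 — satisfied.
9) eta + gamma = 25; 25 mod 4 = 1 — satisfied.
10) 4gamma + 2eps = 4(21) + 2(7) = 98 — satisfied.
11) eps = 7 lies in [6, 9] — satisfied.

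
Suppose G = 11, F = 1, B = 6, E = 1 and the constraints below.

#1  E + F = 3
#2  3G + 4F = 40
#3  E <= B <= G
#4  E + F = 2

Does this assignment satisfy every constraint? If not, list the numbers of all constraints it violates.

#1 E + F = 1 + 1 = 2, not 3 — violated.
#2 3G + 4F = 3(11) + 4(1) = 37, not 40 — violated.
#3 values 1 <= 6 <= 11 — OK.
#4 E + F = 1 + 1 = 2 — OK.

The assignment fails constraints 1 and 2.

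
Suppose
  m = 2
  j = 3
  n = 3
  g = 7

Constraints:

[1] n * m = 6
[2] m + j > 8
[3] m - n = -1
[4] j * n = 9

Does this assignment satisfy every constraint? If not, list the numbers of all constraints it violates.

[1] n * m = 3 * 2 = 6  holds
[2] m + j = 2 + 3 = 5; 5 ≤ 8, bound 8 not met  fails
[3] m - n = 2 - 3 = -1  holds
[4] j * n = 3 * 3 = 9  holds

No — constraint 2 is not satisfied.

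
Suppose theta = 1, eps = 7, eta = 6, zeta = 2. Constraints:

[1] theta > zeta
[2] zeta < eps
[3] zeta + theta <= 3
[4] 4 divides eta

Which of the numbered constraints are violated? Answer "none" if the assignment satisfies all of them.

Constraints 1, 4 do not hold.

[1] theta = 1, zeta = 2; 1 ≤ 2 (want >) — does not hold.
[2] zeta = 2, eps = 7; 2 < 7 — holds.
[3] zeta + theta = 2 + 1 = 3; 3 ≤ 3 — holds.
[4] 6 = 4*1 + 2, so 4 does not divide 6 — does not hold.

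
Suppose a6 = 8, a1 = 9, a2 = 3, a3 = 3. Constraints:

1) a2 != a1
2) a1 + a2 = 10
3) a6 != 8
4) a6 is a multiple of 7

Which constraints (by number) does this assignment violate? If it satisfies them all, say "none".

Constraints 2, 3, and 4 do not hold.

1) a2 = 3, a1 = 9; distinct — holds.
2) a1 + a2 = 9 + 3 = 12, not 10 — fails.
3) a6 = 8, but 8 is required to differ — fails.
4) 8 = 7*1 + 1, so 7 does not divide 8 — fails.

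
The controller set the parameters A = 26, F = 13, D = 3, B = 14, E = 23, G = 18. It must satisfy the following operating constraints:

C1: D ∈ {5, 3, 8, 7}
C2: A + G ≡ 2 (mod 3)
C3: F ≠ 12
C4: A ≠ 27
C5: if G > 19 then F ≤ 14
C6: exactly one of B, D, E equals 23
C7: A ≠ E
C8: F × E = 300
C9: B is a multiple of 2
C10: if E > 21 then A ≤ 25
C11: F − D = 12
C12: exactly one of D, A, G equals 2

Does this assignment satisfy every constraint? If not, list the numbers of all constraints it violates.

C1: D = 3 is in {5, 3, 8, 7}  true
C2: A + G = 44; 44 mod 3 = 2  true
C3: F = 13, and 13 ≠ 12  true
C4: A = 26, and 26 ≠ 27  true
C5: G = 18, not > 19; antecedent false, conditional vacuously true  true
C6: B=14, D=3, E=23; 1 of them equals 23  true
C7: A = 26, E = 23; distinct  true
C8: F × E = 13 × 23 = 299, not 300  false
C9: 14 / 2 = 7, so 2 divides 14  true
C10: E = 23 > 21, so we need A ≤ 25; but A = 26 > 25  false
C11: F − D = 13 − 3 = 10, not 12  false
C12: D=3, A=26, G=18; 0 of them equal 2, not exactly one  false

Violated: 8, 10, 11, and 12.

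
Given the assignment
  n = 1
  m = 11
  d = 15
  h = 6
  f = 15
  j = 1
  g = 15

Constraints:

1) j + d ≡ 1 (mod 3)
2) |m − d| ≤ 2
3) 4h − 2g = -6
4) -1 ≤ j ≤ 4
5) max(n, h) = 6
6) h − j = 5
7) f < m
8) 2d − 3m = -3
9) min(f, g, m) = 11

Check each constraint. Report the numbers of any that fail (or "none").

Constraints 2 and 7 are violated.

1) j + d = 16; 16 mod 3 = 1  holds
2) |11 − 15| = 4; 4 > 2, exceeds bound 2  fails
3) 4h − 2g = 4(6) − 2(15) = -6  holds
4) j = 1 lies in [-1, 4]  holds
5) max(1, 6) = 6  holds
6) h − j = 6 − 1 = 5  holds
7) f = 15, m = 11; 15 ≥ 11 (want <)  fails
8) 2d − 3m = 2(15) − 3(11) = -3  holds
9) min(15, 15, 11) = 11  holds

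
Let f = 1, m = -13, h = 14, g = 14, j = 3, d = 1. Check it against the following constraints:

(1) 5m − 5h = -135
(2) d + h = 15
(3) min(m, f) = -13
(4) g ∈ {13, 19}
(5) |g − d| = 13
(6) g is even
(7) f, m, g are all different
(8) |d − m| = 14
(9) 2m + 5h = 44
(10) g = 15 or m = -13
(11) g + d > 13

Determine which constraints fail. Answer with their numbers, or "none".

(1) 5m − 5h = 5(-13) − 5(14) = -135 — holds.
(2) d + h = 1 + 14 = 15 — holds.
(3) min(-13, 1) = -13 — holds.
(4) g = 14 is not in {13, 19} — fails.
(5) |14 − 1| = 13 — holds.
(6) g = 14 is even — holds.
(7) values 1, -13, 14 are pairwise distinct — holds.
(8) |1 − (-13)| = 14 — holds.
(9) 2m + 5h = 2(-13) + 5(14) = 44 — holds.
(10) g = 14 ≠ 15, but m = -13 = -13 (second disjunct) — holds.
(11) g + d = 14 + 1 = 15; 15 > 13 — holds.

Constraint 4 is violated.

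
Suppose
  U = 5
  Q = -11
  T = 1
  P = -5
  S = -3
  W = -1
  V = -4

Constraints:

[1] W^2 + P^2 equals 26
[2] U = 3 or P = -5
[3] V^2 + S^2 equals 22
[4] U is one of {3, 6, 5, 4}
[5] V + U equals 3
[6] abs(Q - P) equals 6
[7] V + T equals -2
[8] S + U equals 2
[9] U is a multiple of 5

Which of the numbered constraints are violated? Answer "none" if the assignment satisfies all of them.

Constraints 3, 5, and 7 are violated.

[1] W^2 + P^2 = (-1)^2 + (-5)^2 = 1 + 25 = 26  true
[2] U = 5 ≠ 3, but P = -5 = -5 (second disjunct)  true
[3] V^2 + S^2 = (-4)^2 + (-3)^2 = 16 + 9 = 25, not 22  false
[4] U = 5 is in {3, 6, 5, 4}  true
[5] V + U = -4 + 5 = 1, not 3  false
[6] abs(-11 - (-5)) = 6  true
[7] V + T = -4 + 1 = -3, not -2  false
[8] S + U = -3 + 5 = 2  true
[9] 5 / 5 = 1, so 5 divides 5  true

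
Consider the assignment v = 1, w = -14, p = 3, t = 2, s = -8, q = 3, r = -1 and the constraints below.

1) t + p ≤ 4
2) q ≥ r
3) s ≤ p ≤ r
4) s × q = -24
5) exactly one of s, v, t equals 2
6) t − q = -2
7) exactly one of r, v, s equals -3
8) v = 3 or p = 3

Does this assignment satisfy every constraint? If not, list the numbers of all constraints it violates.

1) t + p = 2 + 3 = 5; 5 > 4, bound 4 not met  false
2) q = 3, r = -1; 3 ≥ -1  true
3) values -8, 3, -1; p = 3 is not ≤ r = -1  false
4) s × q = -8 × 3 = -24  true
5) s=-8, v=1, t=2; 1 of them equals 2  true
6) t − q = 2 − 3 = -1, not -2  false
7) r=-1, v=1, s=-8; 0 of them equal -3, not exactly one  false
8) v = 1 ≠ 3, but p = 3 = 3 (second disjunct)  true

No — constraints 1, 3, 6, 7 are not satisfied.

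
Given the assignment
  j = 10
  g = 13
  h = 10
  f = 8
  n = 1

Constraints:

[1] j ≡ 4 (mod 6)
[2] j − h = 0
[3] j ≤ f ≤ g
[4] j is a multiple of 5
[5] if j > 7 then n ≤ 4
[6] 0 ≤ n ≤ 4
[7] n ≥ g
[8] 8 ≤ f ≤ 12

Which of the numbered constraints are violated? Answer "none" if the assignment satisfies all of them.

[1] 10 mod 6 = 4 — holds.
[2] j − h = 10 − 10 = 0 — holds.
[3] values 10, 8, 13; j = 10 is not ≤ f = 8 — does not hold.
[4] 10 / 5 = 2, so 5 divides 10 — holds.
[5] j = 10 > 7, so we need n ≤ 4; n = 1 ≤ 4 — holds.
[6] n = 1 lies in [0, 4] — holds.
[7] n = 1, g = 13; 1 < 13 (want ≥) — does not hold.
[8] f = 8 lies in [8, 12] — holds.

Violated: 3, 7.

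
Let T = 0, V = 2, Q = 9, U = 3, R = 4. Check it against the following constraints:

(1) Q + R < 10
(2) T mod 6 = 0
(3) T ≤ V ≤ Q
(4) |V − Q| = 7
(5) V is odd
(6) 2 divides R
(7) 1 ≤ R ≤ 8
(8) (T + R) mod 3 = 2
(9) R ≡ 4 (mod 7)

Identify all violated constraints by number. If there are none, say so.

(1) Q + R = 9 + 4 = 13; 13 ≥ 10, bound 10 not met — violated.
(2) 0 mod 6 = 0 — OK.
(3) values 0 ≤ 2 ≤ 9 — OK.
(4) |2 − 9| = 7 — OK.
(5) V = 2 is even — violated.
(6) 4 / 2 = 2, so 2 divides 4 — OK.
(7) R = 4 lies in [1, 8] — OK.
(8) T + R = 4; 4 mod 3 = 1, not 2 — violated.
(9) 4 mod 7 = 4 — OK.

The assignment fails constraints 1, 5, 8.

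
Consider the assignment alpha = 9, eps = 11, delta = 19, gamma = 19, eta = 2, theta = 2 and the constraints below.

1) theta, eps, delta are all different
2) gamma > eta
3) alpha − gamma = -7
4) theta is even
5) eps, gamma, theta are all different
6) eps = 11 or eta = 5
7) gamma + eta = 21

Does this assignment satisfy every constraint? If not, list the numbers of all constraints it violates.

Violated: 3.

1) values 2, 11, 19 are pairwise distinct  true
2) gamma = 19, eta = 2; 19 > 2  true
3) alpha − gamma = 9 − 19 = -10, not -7  false
4) theta = 2 is even  true
5) values 11, 19, 2 are pairwise distinct  true
6) eps = 11 = 11 (first disjunct)  true
7) gamma + eta = 19 + 2 = 21  true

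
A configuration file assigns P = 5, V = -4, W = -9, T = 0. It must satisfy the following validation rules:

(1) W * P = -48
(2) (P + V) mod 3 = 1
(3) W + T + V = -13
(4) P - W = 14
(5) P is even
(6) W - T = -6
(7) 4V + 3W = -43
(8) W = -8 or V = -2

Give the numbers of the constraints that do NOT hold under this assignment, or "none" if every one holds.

The assignment fails constraints 1, 5, 6, and 8.

(1) W * P = -9 * 5 = -45, not -48 — fails.
(2) P + V = 1; 1 mod 3 = 1 — holds.
(3) W + T + V = -9 + 0 + (-4) = -13 — holds.
(4) P - W = 5 - (-9) = 14 — holds.
(5) P = 5 is odd — fails.
(6) W - T = -9 - 0 = -9, not -6 — fails.
(7) 4V + 3W = 4(-4) + 3(-9) = -43 — holds.
(8) W = -9 ≠ -8 and V = -4 ≠ -2; both disjuncts false — fails.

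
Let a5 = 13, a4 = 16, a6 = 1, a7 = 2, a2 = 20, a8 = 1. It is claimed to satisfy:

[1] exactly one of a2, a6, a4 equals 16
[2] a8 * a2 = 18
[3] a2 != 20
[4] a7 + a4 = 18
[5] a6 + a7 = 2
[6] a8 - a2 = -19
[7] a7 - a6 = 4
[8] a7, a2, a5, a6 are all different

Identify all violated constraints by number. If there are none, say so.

[1] a2=20, a6=1, a4=16; 1 of them equals 16  ✓
[2] a8 * a2 = 1 * 20 = 20, not 18  ✗
[3] a2 = 20, but 20 is required to differ  ✗
[4] a7 + a4 = 2 + 16 = 18  ✓
[5] a6 + a7 = 1 + 2 = 3, not 2  ✗
[6] a8 - a2 = 1 - 20 = -19  ✓
[7] a7 - a6 = 2 - 1 = 1, not 4  ✗
[8] values 2, 20, 13, 1 are pairwise distinct  ✓

The assignment fails constraints 2, 3, 5, and 7.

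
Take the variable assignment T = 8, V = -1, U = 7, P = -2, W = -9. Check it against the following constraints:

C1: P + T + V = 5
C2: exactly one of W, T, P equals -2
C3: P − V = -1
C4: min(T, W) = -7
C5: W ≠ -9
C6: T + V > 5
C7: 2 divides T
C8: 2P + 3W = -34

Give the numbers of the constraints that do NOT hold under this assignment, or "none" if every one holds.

C1: P + T + V = -2 + 8 + (-1) = 5 — satisfied.
C2: W=-9, T=8, P=-2; 1 of them equals -2 — satisfied.
C3: P − V = -2 − (-1) = -1 — satisfied.
C4: min(8, -9) = -9, not -7 — violated.
C5: W = -9, but -9 is required to differ — violated.
C6: T + V = 8 + (-1) = 7; 7 > 5 — satisfied.
C7: 8 / 2 = 4, so 2 divides 8 — satisfied.
C8: 2P + 3W = 2(-2) + 3(-9) = -31, not -34 — violated.

The assignment fails constraints 4, 5, 8.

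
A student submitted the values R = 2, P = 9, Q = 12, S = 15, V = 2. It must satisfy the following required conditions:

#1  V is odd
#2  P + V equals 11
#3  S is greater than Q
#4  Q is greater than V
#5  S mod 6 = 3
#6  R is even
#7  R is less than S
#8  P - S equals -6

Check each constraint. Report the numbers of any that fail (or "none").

#1 V = 2 is even — violated.
#2 P + V = 9 + 2 = 11 — satisfied.
#3 S = 15, Q = 12; 15 > 12 — satisfied.
#4 Q = 12, V = 2; 12 > 2 — satisfied.
#5 15 mod 6 = 3 — satisfied.
#6 R = 2 is even — satisfied.
#7 R = 2, S = 15; 2 < 15 — satisfied.
#8 P - S = 9 - 15 = -6 — satisfied.

The assignment fails constraint 1.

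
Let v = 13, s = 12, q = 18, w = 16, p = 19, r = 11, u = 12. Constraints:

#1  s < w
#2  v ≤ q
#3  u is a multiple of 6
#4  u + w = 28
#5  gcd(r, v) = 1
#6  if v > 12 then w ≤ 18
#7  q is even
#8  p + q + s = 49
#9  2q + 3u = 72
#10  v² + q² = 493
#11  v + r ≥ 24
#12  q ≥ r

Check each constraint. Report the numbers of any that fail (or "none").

No violations.

#1 s = 12, w = 16; 12 < 16  holds
#2 v = 13, q = 18; 13 ≤ 18  holds
#3 12 / 6 = 2, so 6 divides 12  holds
#4 u + w = 12 + 16 = 28  holds
#5 gcd(11, 13) = 1  holds
#6 v = 13 > 12, so we need w ≤ 18; w = 16 ≤ 18  holds
#7 q = 18 is even  holds
#8 p + q + s = 19 + 18 + 12 = 49  holds
#9 2q + 3u = 2(18) + 3(12) = 72  holds
#10 v² + q² = 13² + 18² = 169 + 324 = 493  holds
#11 v + r = 13 + 11 = 24; 24 ≥ 24  holds
#12 q = 18, r = 11; 18 ≥ 11  holds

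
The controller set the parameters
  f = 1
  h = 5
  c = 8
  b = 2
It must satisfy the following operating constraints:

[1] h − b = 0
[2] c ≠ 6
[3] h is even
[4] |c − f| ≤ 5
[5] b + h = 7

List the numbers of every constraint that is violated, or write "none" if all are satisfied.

Constraints 1, 3, and 4 do not hold.

[1] h − b = 5 − 2 = 3, not 0  false
[2] c = 8, and 8 ≠ 6  true
[3] h = 5 is odd  false
[4] |8 − 1| = 7; 7 > 5, exceeds bound 5  false
[5] b + h = 2 + 5 = 7  true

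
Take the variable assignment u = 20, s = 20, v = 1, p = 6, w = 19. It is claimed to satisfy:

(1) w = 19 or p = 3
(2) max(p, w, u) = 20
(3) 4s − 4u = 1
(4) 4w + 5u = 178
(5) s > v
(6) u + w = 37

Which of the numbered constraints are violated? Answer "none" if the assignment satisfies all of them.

(1) w = 19 = 19 (first disjunct) — OK.
(2) max(6, 19, 20) = 20 — OK.
(3) 4s − 4u = 4(20) − 4(20) = 0, not 1 — violated.
(4) 4w + 5u = 4(19) + 5(20) = 176, not 178 — violated.
(5) s = 20, v = 1; 20 > 1 — OK.
(6) u + w = 20 + 19 = 39, not 37 — violated.

No — constraints 3, 4, and 6 are not satisfied.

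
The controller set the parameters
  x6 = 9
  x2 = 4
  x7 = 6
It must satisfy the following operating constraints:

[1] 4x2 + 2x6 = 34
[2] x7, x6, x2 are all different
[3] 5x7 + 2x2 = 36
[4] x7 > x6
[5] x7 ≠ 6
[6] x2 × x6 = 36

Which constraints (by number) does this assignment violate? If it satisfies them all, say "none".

Constraints 3, 4, 5 are violated.

[1] 4x2 + 2x6 = 4(4) + 2(9) = 34  true
[2] values 6, 9, 4 are pairwise distinct  true
[3] 5x7 + 2x2 = 5(6) + 2(4) = 38, not 36  false
[4] x7 = 6, x6 = 9; 6 ≤ 9 (want >)  false
[5] x7 = 6, but 6 is required to differ  false
[6] x2 × x6 = 4 × 9 = 36  true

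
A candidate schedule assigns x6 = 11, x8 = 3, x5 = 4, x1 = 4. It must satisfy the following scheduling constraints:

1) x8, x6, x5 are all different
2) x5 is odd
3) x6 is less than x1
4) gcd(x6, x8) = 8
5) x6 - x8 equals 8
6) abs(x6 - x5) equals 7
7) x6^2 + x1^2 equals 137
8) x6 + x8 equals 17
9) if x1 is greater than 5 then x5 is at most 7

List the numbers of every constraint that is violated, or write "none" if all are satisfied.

Constraints 2, 3, 4, and 8 do not hold.

1) values 3, 11, 4 are pairwise distinct  ✔
2) x5 = 4 is even  ✘
3) x6 = 11, x1 = 4; 11 ≥ 4 (want <)  ✘
4) gcd(11, 3) = 1, not 8  ✘
5) x6 - x8 = 11 - 3 = 8  ✔
6) abs(11 - 4) = 7  ✔
7) x6^2 + x1^2 = 11^2 + 4^2 = 121 + 16 = 137  ✔
8) x6 + x8 = 11 + 3 = 14, not 17  ✘
9) x1 = 4, not > 5; antecedent false, conditional vacuously true  ✔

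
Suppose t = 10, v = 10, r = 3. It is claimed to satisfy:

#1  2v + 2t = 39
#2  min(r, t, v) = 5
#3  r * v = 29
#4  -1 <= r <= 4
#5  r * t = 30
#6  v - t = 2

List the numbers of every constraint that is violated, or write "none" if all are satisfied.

Violated: 1, 2, 3, 6.

#1 2v + 2t = 2(10) + 2(10) = 40, not 39  no
#2 min(3, 10, 10) = 3, not 5  no
#3 r * v = 3 * 10 = 30, not 29  no
#4 r = 3 lies in [-1, 4]  yes
#5 r * t = 3 * 10 = 30  yes
#6 v - t = 10 - 10 = 0, not 2  no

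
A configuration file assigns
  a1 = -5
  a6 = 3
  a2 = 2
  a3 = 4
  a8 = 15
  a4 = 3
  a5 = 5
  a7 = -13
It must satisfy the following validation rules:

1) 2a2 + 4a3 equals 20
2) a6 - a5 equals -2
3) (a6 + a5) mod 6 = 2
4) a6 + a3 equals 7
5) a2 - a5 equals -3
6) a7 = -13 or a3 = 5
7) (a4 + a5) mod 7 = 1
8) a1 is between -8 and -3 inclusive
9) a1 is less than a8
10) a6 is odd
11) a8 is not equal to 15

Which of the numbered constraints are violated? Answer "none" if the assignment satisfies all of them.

Constraint 11 does not hold.

1) 2a2 + 4a3 = 2(2) + 4(4) = 20  true
2) a6 - a5 = 3 - 5 = -2  true
3) a6 + a5 = 8; 8 mod 6 = 2  true
4) a6 + a3 = 3 + 4 = 7  true
5) a2 - a5 = 2 - 5 = -3  true
6) a7 = -13 = -13 (first disjunct)  true
7) a4 + a5 = 8; 8 mod 7 = 1  true
8) a1 = -5 lies in [-8, -3]  true
9) a1 = -5, a8 = 15; -5 < 15  true
10) a6 = 3 is odd  true
11) a8 = 15, but 15 is required to differ  false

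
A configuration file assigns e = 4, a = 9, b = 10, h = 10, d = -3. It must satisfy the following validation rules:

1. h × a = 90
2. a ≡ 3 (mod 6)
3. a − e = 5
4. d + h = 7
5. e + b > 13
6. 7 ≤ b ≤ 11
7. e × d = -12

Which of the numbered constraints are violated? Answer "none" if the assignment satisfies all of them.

The assignment satisfies every constraint.

1. h × a = 10 × 9 = 90 — holds.
2. 9 mod 6 = 3 — holds.
3. a − e = 9 − 4 = 5 — holds.
4. d + h = -3 + 10 = 7 — holds.
5. e + b = 4 + 10 = 14; 14 > 13 — holds.
6. b = 10 lies in [7, 11] — holds.
7. e × d = 4 × (-3) = -12 — holds.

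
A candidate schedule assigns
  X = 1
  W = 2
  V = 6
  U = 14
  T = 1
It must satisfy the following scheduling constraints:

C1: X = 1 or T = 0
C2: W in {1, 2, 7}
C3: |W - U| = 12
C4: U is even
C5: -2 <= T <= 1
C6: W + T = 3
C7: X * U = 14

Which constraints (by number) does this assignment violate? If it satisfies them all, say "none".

Yes — all constraints hold.

C1: X = 1 = 1 (first disjunct) — satisfied.
C2: W = 2 is in {1, 2, 7} — satisfied.
C3: |2 - 14| = 12 — satisfied.
C4: U = 14 is even — satisfied.
C5: T = 1 lies in [-2, 1] — satisfied.
C6: W + T = 2 + 1 = 3 — satisfied.
C7: X * U = 1 * 14 = 14 — satisfied.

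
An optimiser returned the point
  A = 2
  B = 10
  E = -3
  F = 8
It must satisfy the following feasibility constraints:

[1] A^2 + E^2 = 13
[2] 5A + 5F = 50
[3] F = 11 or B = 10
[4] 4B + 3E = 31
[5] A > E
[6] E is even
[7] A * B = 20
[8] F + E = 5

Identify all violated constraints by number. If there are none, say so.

Constraint 6 is violated.

[1] A^2 + E^2 = 2^2 + (-3)^2 = 4 + 9 = 13 — holds.
[2] 5A + 5F = 5(2) + 5(8) = 50 — holds.
[3] F = 8 ≠ 11, but B = 10 = 10 (second disjunct) — holds.
[4] 4B + 3E = 4(10) + 3(-3) = 31 — holds.
[5] A = 2, E = -3; 2 > -3 — holds.
[6] E = -3 is odd — fails.
[7] A * B = 2 * 10 = 20 — holds.
[8] F + E = 8 + (-3) = 5 — holds.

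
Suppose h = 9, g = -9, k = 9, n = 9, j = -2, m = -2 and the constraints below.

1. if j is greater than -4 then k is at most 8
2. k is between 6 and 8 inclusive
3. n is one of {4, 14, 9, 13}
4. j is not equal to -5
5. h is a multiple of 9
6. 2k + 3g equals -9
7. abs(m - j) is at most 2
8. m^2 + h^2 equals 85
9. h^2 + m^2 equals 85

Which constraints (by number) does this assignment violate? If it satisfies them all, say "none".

1. j = -2 > -4, so we need k ≤ 8; but k = 9 > 8 — does not hold.
2. k = 9 is outside [6, 8] — does not hold.
3. n = 9 is in {4, 14, 9, 13} — holds.
4. j = -2, and -2 ≠ -5 — holds.
5. 9 / 9 = 1, so 9 divides 9 — holds.
6. 2k + 3g = 2(9) + 3(-9) = -9 — holds.
7. abs(-2 - (-2)) = 0; 0 ≤ 2 — holds.
8. m^2 + h^2 = (-2)^2 + 9^2 = 4 + 81 = 85 — holds.
9. h^2 + m^2 = 9^2 + (-2)^2 = 81 + 4 = 85 — holds.

No — constraints 1, 2 are not satisfied.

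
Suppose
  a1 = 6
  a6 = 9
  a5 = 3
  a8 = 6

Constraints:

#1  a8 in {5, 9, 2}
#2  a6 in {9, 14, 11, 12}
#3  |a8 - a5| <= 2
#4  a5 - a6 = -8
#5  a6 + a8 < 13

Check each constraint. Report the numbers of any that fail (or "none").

Violated: 1, 3, 4, 5.

#1 a8 = 6 is not in {5, 9, 2} — violated.
#2 a6 = 9 is in {9, 14, 11, 12} — OK.
#3 |6 - 3| = 3; 3 > 2, exceeds bound 2 — violated.
#4 a5 - a6 = 3 - 9 = -6, not -8 — violated.
#5 a6 + a8 = 9 + 6 = 15; 15 ≥ 13, bound 13 not met — violated.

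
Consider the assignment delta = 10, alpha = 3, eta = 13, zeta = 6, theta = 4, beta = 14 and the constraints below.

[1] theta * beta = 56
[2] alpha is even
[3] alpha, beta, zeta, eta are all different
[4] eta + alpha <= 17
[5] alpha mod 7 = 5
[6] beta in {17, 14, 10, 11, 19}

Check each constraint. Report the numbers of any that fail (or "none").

No — constraints 2 and 5 are not satisfied.

[1] theta * beta = 4 * 14 = 56 — OK.
[2] alpha = 3 is odd — violated.
[3] values 3, 14, 6, 13 are pairwise distinct — OK.
[4] eta + alpha = 13 + 3 = 16; 16 ≤ 17 — OK.
[5] 3 mod 7 = 3, not 5 — violated.
[6] beta = 14 is in {17, 14, 10, 11, 19} — OK.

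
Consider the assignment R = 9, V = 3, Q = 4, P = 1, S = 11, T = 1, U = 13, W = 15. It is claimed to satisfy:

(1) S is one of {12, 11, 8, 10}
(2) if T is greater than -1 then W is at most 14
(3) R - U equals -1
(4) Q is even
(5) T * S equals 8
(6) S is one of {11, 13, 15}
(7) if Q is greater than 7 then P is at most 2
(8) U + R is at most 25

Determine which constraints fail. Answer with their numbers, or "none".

(1) S = 11 is in {12, 11, 8, 10} — holds.
(2) T = 1 > -1, so we need W ≤ 14; but W = 15 > 14 — does not hold.
(3) R - U = 9 - 13 = -4, not -1 — does not hold.
(4) Q = 4 is even — holds.
(5) T * S = 1 * 11 = 11, not 8 — does not hold.
(6) S = 11 is in {11, 13, 15} — holds.
(7) Q = 4, not > 7; antecedent false, conditional vacuously true — holds.
(8) U + R = 13 + 9 = 22; 22 ≤ 25 — holds.

The assignment fails constraints 2, 3, and 5.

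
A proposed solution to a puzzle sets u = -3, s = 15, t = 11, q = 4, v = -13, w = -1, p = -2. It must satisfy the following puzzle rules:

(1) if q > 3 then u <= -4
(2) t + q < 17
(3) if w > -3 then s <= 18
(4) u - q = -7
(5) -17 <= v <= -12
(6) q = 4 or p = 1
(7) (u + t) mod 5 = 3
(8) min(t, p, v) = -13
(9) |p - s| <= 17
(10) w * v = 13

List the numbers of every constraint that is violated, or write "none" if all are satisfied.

(1) q = 4 > 3, so we need u ≤ -4; but u = -3 > -4  ✗
(2) t + q = 11 + 4 = 15; 15 < 17  ✓
(3) w = -1 > -3, so we need s ≤ 18; s = 15 ≤ 18  ✓
(4) u - q = -3 - 4 = -7  ✓
(5) v = -13 lies in [-17, -12]  ✓
(6) q = 4 = 4 (first disjunct)  ✓
(7) u + t = 8; 8 mod 5 = 3  ✓
(8) min(11, -2, -13) = -13  ✓
(9) |-2 - 15| = 17; 17 ≤ 17  ✓
(10) w * v = -1 * (-13) = 13  ✓

The assignment fails constraint 1.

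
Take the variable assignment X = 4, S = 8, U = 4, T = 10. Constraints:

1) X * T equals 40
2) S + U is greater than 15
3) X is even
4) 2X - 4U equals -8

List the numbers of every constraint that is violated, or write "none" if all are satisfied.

1) X * T = 4 * 10 = 40 — satisfied.
2) S + U = 8 + 4 = 12; 12 ≤ 15, bound 15 not met — violated.
3) X = 4 is even — satisfied.
4) 2X - 4U = 2(4) - 4(4) = -8 — satisfied.

The assignment fails constraint 2.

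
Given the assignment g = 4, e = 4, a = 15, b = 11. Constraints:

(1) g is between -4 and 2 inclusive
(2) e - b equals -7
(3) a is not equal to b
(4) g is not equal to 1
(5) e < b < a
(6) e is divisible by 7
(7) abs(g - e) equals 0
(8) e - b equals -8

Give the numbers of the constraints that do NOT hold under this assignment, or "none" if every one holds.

Constraints 1, 6, 8 do not hold.

(1) g = 4 is outside [-4, 2] — fails.
(2) e - b = 4 - 11 = -7 — holds.
(3) a = 15, b = 11; distinct — holds.
(4) g = 4, and 4 ≠ 1 — holds.
(5) values 4 < 11 < 15 — holds.
(6) 4 = 7*0 + 4, so 7 does not divide 4 — fails.
(7) abs(4 - 4) = 0 — holds.
(8) e - b = 4 - 11 = -7, not -8 — fails.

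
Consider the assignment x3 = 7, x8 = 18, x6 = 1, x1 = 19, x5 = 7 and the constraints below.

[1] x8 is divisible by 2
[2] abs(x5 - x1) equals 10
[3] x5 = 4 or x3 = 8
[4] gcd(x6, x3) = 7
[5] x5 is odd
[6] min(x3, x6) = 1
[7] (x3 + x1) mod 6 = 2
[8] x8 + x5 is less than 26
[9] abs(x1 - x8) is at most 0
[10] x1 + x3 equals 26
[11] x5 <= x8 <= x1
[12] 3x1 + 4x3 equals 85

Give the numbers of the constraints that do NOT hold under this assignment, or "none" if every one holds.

Constraints 2, 3, 4, and 9 do not hold.

[1] 18 / 2 = 9, so 2 divides 18  OK
[2] abs(7 - 19) = 12, not 10  FAIL
[3] x5 = 7 ≠ 4 and x3 = 7 ≠ 8; both disjuncts false  FAIL
[4] gcd(1, 7) = 1, not 7  FAIL
[5] x5 = 7 is odd  OK
[6] min(7, 1) = 1  OK
[7] x3 + x1 = 26; 26 mod 6 = 2  OK
[8] x8 + x5 = 18 + 7 = 25; 25 < 26  OK
[9] abs(19 - 18) = 1; 1 > 0, exceeds bound 0  FAIL
[10] x1 + x3 = 19 + 7 = 26  OK
[11] values 7 <= 18 <= 19  OK
[12] 3x1 + 4x3 = 3(19) + 4(7) = 85  OK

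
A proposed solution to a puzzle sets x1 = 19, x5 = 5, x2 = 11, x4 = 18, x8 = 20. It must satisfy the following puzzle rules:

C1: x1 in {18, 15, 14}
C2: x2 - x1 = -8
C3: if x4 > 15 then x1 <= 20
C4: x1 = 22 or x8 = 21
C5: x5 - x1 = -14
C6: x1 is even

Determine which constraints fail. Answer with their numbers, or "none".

C1: x1 = 19 is not in {18, 15, 14} — fails.
C2: x2 - x1 = 11 - 19 = -8 — holds.
C3: x4 = 18 > 15, so we need x1 ≤ 20; x1 = 19 ≤ 20 — holds.
C4: x1 = 19 ≠ 22 and x8 = 20 ≠ 21; both disjuncts false — fails.
C5: x5 - x1 = 5 - 19 = -14 — holds.
C6: x1 = 19 is odd — fails.

Constraints 1, 4, 6 do not hold.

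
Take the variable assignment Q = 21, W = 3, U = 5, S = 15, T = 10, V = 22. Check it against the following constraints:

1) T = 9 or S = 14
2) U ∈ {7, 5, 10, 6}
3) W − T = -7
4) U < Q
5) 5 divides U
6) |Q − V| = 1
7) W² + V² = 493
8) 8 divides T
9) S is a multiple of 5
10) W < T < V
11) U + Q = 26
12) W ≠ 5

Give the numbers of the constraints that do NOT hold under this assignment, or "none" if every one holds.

Constraints 1 and 8 do not hold.

1) T = 10 ≠ 9 and S = 15 ≠ 14; both disjuncts false  no
2) U = 5 is in {7, 5, 10, 6}  yes
3) W − T = 3 − 10 = -7  yes
4) U = 5, Q = 21; 5 < 21  yes
5) 5 / 5 = 1, so 5 divides 5  yes
6) |21 − 22| = 1  yes
7) W² + V² = 3² + 22² = 9 + 484 = 493  yes
8) 10 = 8×1 + 2, so 8 does not divide 10  no
9) 15 / 5 = 3, so 5 divides 15  yes
10) values 3 < 10 < 22  yes
11) U + Q = 5 + 21 = 26  yes
12) W = 3, and 3 ≠ 5  yes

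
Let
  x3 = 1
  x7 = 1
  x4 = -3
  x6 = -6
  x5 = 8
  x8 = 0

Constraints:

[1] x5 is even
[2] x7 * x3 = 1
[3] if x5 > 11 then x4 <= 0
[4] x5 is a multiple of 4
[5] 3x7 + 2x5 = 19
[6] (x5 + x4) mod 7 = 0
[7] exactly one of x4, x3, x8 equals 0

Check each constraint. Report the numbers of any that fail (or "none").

Constraint 6 is violated.

[1] x5 = 8 is even — satisfied.
[2] x7 * x3 = 1 * 1 = 1 — satisfied.
[3] x5 = 8, not > 11; antecedent false, conditional vacuously true — satisfied.
[4] 8 / 4 = 2, so 4 divides 8 — satisfied.
[5] 3x7 + 2x5 = 3(1) + 2(8) = 19 — satisfied.
[6] x5 + x4 = 5; 5 mod 7 = 5, not 0 — violated.
[7] x4=-3, x3=1, x8=0; 1 of them equals 0 — satisfied.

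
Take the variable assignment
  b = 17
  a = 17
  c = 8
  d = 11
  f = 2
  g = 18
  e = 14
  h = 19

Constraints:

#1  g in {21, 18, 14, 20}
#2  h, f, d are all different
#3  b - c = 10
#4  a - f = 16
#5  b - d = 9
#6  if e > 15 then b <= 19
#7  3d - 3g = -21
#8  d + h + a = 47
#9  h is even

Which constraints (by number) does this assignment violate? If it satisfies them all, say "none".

#1 g = 18 is in {21, 18, 14, 20} — holds.
#2 values 19, 2, 11 are pairwise distinct — holds.
#3 b - c = 17 - 8 = 9, not 10 — does not hold.
#4 a - f = 17 - 2 = 15, not 16 — does not hold.
#5 b - d = 17 - 11 = 6, not 9 — does not hold.
#6 e = 14, not > 15; antecedent false, conditional vacuously true — holds.
#7 3d - 3g = 3(11) - 3(18) = -21 — holds.
#8 d + h + a = 11 + 19 + 17 = 47 — holds.
#9 h = 19 is odd — does not hold.

Constraints 3, 4, 5, 9 are violated.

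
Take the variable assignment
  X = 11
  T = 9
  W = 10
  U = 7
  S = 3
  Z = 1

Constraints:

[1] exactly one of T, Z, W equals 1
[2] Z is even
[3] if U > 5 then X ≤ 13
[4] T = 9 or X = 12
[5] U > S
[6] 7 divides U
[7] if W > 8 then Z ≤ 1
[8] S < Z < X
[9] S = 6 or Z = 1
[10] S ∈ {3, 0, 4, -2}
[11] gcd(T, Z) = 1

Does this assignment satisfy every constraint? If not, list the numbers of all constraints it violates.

[1] T=9, Z=1, W=10; 1 of them equals 1  yes
[2] Z = 1 is odd  no
[3] U = 7 > 5, so we need X ≤ 13; X = 11 ≤ 13  yes
[4] T = 9 = 9 (first disjunct)  yes
[5] U = 7, S = 3; 7 > 3  yes
[6] 7 / 7 = 1, so 7 divides 7  yes
[7] W = 10 > 8, so we need Z ≤ 1; Z = 1 ≤ 1  yes
[8] values 3, 1, 11; S = 3 is not < Z = 1  no
[9] S = 3 ≠ 6, but Z = 1 = 1 (second disjunct)  yes
[10] S = 3 is in {3, 0, 4, -2}  yes
[11] gcd(9, 1) = 1  yes

Constraints 2, 8 are violated.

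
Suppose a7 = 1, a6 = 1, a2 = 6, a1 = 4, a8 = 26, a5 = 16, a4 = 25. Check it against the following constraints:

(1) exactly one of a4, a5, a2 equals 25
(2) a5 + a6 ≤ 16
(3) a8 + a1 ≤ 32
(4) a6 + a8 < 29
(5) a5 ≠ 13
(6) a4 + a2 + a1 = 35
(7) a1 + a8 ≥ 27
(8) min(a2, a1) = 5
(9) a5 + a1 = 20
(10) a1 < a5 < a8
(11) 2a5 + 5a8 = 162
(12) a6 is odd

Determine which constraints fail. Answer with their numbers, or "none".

Constraints 2, 8 do not hold.

(1) a4=25, a5=16, a2=6; 1 of them equals 25 — satisfied.
(2) a5 + a6 = 16 + 1 = 17; 17 > 16, bound 16 not met — violated.
(3) a8 + a1 = 26 + 4 = 30; 30 ≤ 32 — satisfied.
(4) a6 + a8 = 1 + 26 = 27; 27 < 29 — satisfied.
(5) a5 = 16, and 16 ≠ 13 — satisfied.
(6) a4 + a2 + a1 = 25 + 6 + 4 = 35 — satisfied.
(7) a1 + a8 = 4 + 26 = 30; 30 ≥ 27 — satisfied.
(8) min(6, 4) = 4, not 5 — violated.
(9) a5 + a1 = 16 + 4 = 20 — satisfied.
(10) values 4 < 16 < 26 — satisfied.
(11) 2a5 + 5a8 = 2(16) + 5(26) = 162 — satisfied.
(12) a6 = 1 is odd — satisfied.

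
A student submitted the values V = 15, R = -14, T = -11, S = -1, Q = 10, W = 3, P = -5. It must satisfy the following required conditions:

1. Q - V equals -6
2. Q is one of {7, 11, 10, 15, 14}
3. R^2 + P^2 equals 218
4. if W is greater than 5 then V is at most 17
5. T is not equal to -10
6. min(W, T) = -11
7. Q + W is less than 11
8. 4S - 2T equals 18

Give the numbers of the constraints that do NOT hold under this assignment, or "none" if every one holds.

1. Q - V = 10 - 15 = -5, not -6 — violated.
2. Q = 10 is in {7, 11, 10, 15, 14} — OK.
3. R^2 + P^2 = (-14)^2 + (-5)^2 = 196 + 25 = 221, not 218 — violated.
4. W = 3, not > 5; antecedent false, conditional vacuously true — OK.
5. T = -11, and -11 ≠ -10 — OK.
6. min(3, -11) = -11 — OK.
7. Q + W = 10 + 3 = 13; 13 ≥ 11, bound 11 not met — violated.
8. 4S - 2T = 4(-1) - 2(-11) = 18 — OK.

No — constraints 1, 3, 7 are not satisfied.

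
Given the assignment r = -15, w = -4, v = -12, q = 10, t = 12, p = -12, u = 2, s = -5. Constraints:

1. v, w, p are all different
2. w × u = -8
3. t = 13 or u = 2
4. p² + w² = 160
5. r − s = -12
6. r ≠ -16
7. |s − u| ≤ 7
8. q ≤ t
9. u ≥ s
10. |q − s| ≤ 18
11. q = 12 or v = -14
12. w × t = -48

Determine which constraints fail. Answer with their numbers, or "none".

No — constraints 1, 5, 11 are not satisfied.

1. v = p = -12, not all different — violated.
2. w × u = -4 × 2 = -8 — satisfied.
3. t = 12 ≠ 13, but u = 2 = 2 (second disjunct) — satisfied.
4. p² + w² = (-12)² + (-4)² = 144 + 16 = 160 — satisfied.
5. r − s = -15 − (-5) = -10, not -12 — violated.
6. r = -15, and -15 ≠ -16 — satisfied.
7. |-5 − 2| = 7; 7 ≤ 7 — satisfied.
8. q = 10, t = 12; 10 ≤ 12 — satisfied.
9. u = 2, s = -5; 2 ≥ -5 — satisfied.
10. |10 − (-5)| = 15; 15 ≤ 18 — satisfied.
11. q = 10 ≠ 12 and v = -12 ≠ -14; both disjuncts false — violated.
12. w × t = -4 × 12 = -48 — satisfied.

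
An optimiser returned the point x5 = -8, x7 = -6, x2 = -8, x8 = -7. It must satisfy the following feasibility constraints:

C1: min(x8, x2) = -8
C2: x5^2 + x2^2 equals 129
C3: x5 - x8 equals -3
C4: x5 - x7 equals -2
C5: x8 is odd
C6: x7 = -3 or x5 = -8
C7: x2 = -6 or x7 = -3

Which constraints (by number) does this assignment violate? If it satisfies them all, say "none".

Violated: 2, 3, 7.

C1: min(-7, -8) = -8  OK
C2: x5^2 + x2^2 = (-8)^2 + (-8)^2 = 64 + 64 = 128, not 129  FAIL
C3: x5 - x8 = -8 - (-7) = -1, not -3  FAIL
C4: x5 - x7 = -8 - (-6) = -2  OK
C5: x8 = -7 is odd  OK
C6: x7 = -6 ≠ -3, but x5 = -8 = -8 (second disjunct)  OK
C7: x2 = -8 ≠ -6 and x7 = -6 ≠ -3; both disjuncts false  FAIL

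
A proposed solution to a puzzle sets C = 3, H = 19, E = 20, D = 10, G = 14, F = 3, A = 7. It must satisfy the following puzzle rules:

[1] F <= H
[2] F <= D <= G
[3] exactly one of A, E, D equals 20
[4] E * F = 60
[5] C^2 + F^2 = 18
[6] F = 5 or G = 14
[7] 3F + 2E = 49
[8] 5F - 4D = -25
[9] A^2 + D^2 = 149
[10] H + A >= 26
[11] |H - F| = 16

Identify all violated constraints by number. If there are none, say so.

The assignment satisfies every constraint.

[1] F = 3, H = 19; 3 ≤ 19 — OK.
[2] values 3 <= 10 <= 14 — OK.
[3] A=7, E=20, D=10; 1 of them equals 20 — OK.
[4] E * F = 20 * 3 = 60 — OK.
[5] C^2 + F^2 = 3^2 + 3^2 = 9 + 9 = 18 — OK.
[6] F = 3 ≠ 5, but G = 14 = 14 (second disjunct) — OK.
[7] 3F + 2E = 3(3) + 2(20) = 49 — OK.
[8] 5F - 4D = 5(3) - 4(10) = -25 — OK.
[9] A^2 + D^2 = 7^2 + 10^2 = 49 + 100 = 149 — OK.
[10] H + A = 19 + 7 = 26; 26 ≥ 26 — OK.
[11] |19 - 3| = 16 — OK.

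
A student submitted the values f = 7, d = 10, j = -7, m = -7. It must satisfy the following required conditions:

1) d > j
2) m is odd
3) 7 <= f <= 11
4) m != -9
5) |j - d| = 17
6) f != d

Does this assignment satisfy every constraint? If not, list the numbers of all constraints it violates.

1) d = 10, j = -7; 10 > -7 — holds.
2) m = -7 is odd — holds.
3) f = 7 lies in [7, 11] — holds.
4) m = -7, and -7 ≠ -9 — holds.
5) |-7 - 10| = 17 — holds.
6) f = 7, d = 10; distinct — holds.

No violations.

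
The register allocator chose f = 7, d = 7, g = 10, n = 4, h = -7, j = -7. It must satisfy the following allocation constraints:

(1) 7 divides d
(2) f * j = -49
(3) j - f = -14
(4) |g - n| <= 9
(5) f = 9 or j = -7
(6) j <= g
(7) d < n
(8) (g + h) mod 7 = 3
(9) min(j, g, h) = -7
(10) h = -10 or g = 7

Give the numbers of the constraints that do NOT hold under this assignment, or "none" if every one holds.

Constraints 7, 10 are violated.

(1) 7 / 7 = 1, so 7 divides 7  yes
(2) f * j = 7 * (-7) = -49  yes
(3) j - f = -7 - 7 = -14  yes
(4) |10 - 4| = 6; 6 ≤ 9  yes
(5) f = 7 ≠ 9, but j = -7 = -7 (second disjunct)  yes
(6) j = -7, g = 10; -7 ≤ 10  yes
(7) d = 7, n = 4; 7 ≥ 4 (want <)  no
(8) g + h = 3; 3 mod 7 = 3  yes
(9) min(-7, 10, -7) = -7  yes
(10) h = -7 ≠ -10 and g = 10 ≠ 7; both disjuncts false  no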